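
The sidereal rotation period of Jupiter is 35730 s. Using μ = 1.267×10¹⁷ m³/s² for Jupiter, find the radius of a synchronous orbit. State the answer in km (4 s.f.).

A synchronous orbit has period T, so by Kepler's third law a = (μT²/4π²)^(1/3).
μT²/4π² = 1.267×10¹⁷ × (3.573×10⁴)² / 39.48 = 4.097×10²⁴ m³.
a = 1.600×10⁸ m = 1.6002×10⁵ km.

r_sync ≈ 1.600×10⁵ km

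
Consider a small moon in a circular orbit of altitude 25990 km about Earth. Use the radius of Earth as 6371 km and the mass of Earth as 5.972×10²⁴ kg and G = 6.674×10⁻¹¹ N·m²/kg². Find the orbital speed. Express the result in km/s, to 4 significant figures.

μ = GM = 6.674×10⁻¹¹ × 5.972×10²⁴ = 3.986×10¹⁴ m³/s².
r = 6371 + 25990 = 32361 km = 3.2361×10⁷ m.
For a circular orbit v = √(μ/r) = √(3.986×10¹⁴ / 3.236×10⁷) = √(1.232×10⁷) = 3509 m/s.
That is 3.509 km/s.

v ≈ 3.509 km/s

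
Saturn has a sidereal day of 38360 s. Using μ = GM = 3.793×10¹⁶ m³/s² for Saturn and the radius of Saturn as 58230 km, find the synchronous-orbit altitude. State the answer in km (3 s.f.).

A synchronous orbit has period T, so by Kepler's third law a = (μT²/4π²)^(1/3).
μT²/4π² = 3.793×10¹⁶ × (3.836×10⁴)² / 39.48 = 1.414×10²⁴ m³.
a = 1.122×10⁸ m = 1.1223×10⁵ km.
Altitude h = a − R = 1.1223×10⁵ − 58230 = 54005 km.

h_sync ≈ 54000 km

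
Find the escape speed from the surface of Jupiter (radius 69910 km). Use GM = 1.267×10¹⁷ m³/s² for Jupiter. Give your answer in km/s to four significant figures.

v_esc ≈ 60.21 km/s

r = R = 6.991×10⁷ m.
Escape speed v_esc = √(2μ/r) = √(2 × 1.267×10¹⁷ / 6.991×10⁷) = √(3.625×10⁹) = 60210 m/s.
= 60.21 km/s.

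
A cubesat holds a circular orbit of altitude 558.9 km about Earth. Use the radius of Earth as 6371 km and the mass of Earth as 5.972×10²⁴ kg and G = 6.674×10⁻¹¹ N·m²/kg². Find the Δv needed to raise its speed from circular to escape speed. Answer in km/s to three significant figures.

μ = GM = 6.674×10⁻¹¹ × 5.972×10²⁴ = 3.986×10¹⁴ m³/s².
r = 6371 + 558.9 = 6929.9 km = 6.9299×10⁶ m.
Circular speed v_c = √(μ/r) = 7584 m/s.
Escape speed v_esc = √(2μ/r) = √2 × v_c = 10730 m/s.
Δv = v_esc − v_c = 3141 m/s = 3.141 km/s.

Δv ≈ 3.14 km/s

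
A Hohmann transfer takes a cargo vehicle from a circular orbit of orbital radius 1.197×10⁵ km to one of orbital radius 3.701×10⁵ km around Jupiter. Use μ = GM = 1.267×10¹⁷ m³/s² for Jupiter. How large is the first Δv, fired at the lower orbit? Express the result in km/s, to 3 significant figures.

r₁ = 1.197×10⁵ km = 1.197×10⁸ m.
r₂ = 3.701×10⁵ km = 3.701×10⁸ m.
Transfer ellipse a_t = (r₁ + r₂)/2 = 2.449×10⁸ m.
At r₁: circular v_c1 = √(μ/r₁) = 32530 m/s; transfer-perijove v_p = √[μ(2/r₁ − 1/a_t)] = 40000 m/s.
Δv₁ = v_p − v_c1 = 7461 m/s.
= 7.461 km/s.

Δv ≈ 7.46 km/s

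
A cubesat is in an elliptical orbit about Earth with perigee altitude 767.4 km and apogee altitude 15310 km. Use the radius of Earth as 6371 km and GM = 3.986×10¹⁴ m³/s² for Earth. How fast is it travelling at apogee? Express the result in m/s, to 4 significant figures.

v ≈ 3018 m/s

r_p = 6371 + 767.4 = 7138.4 km = 7.1384×10⁶ m.
r_a = 6371 + 15310 = 21681 km = 2.1681×10⁷ m.
Semi-major axis a = (r_p + r_a)/2 = 14410 km = 1.441×10⁷ m.
Vis-viva: v² = μ(2/r − 1/a) = 3.986×10¹⁴ × (9.225×10⁻⁸ − 6.940×10⁻⁸) = 9.108×10⁶ m²/s².
v = 3018 m/s.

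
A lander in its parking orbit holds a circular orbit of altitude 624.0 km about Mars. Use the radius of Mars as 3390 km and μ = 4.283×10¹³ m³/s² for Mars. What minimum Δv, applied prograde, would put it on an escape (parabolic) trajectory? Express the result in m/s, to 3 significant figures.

Δv ≈ 1350 m/s

r = 3390 + 624.0 = 4014.0 km = 4.0140×10⁶ m.
Circular speed v_c = √(μ/r) = 3267 m/s.
Escape speed v_esc = √(2μ/r) = √2 × v_c = 4620 m/s.
Δv = v_esc − v_c = 1353 m/s.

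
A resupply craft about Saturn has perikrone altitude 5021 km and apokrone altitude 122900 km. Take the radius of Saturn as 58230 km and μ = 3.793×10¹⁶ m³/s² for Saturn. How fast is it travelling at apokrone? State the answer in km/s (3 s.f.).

v ≈ 10.4 km/s

r_p = 58230 + 5021 = 63251 km = 6.3251×10⁷ m.
r_a = 58230 + 122900 = 181130 km = 1.8113×10⁸ m.
Semi-major axis a = (r_p + r_a)/2 = 1.2219×10⁵ km = 1.222×10⁸ m.
Vis-viva: v² = μ(2/r − 1/a) = 3.793×10¹⁶ × (1.104×10⁻⁸ − 8.184×10⁻⁹) = 1.084×10⁸ m²/s².
v = 10410 m/s = 10.41 km/s.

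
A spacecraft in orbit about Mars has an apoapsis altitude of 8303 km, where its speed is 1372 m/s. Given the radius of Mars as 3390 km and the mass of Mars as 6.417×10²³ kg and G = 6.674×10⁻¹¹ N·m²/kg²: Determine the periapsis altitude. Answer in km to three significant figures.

periapsis altitude ≈ 654 km

μ = GM = 6.674×10⁻¹¹ × 6.417×10²³ = 4.283×10¹³ m³/s².
r_a = 3390 + 8303 = 11693 km = 1.169×10⁷ m.
Specific energy ε = v²/2 − μ/r = -2.721×10⁶ J/kg, so a = −μ/(2ε) = 7.868×10⁶ m.
The apsides satisfy r_p + r_a = 2a, so the periapsis radius is 2a − r_a = 4.044×10⁶ m = 4044.0 km.
Periapsis altitude = 4044.0 − 3390 = 653.96 km.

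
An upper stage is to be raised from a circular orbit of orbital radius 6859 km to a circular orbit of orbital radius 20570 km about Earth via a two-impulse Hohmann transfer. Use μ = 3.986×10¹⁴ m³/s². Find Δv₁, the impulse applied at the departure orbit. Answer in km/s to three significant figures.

Δv ≈ 1.71 km/s

r₁ = 6859 km = 6.859×10⁶ m.
r₂ = 20570 km = 2.057×10⁷ m.
Transfer ellipse a_t = (r₁ + r₂)/2 = 1.371×10⁷ m.
At r₁: circular v_c1 = √(μ/r₁) = 7623 m/s; transfer-perigee v_p = √[μ(2/r₁ − 1/a_t)] = 9336 m/s.
Δv₁ = v_p − v_c1 = 1713 m/s.
= 1.713 km/s.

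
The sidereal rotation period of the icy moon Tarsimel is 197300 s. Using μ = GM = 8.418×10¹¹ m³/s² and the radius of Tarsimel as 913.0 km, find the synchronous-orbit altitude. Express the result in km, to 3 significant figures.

A synchronous orbit has period T, so by Kepler's third law a = (μT²/4π²)^(1/3).
μT²/4π² = 8.418×10¹¹ × (1.973×10⁵)² / 39.48 = 8.300×10²⁰ m³.
a = 9.398×10⁶ m = 9398.0 km.
Altitude h = a − R = 9398.0 − 913.0 = 8485.0 km.

h_sync ≈ 8480 km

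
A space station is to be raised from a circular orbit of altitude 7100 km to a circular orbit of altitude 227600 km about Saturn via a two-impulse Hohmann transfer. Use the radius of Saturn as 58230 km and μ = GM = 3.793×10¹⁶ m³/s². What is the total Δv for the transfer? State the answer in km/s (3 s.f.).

r₁ = 58230 + 7100 = 65330 km = 6.5330×10⁷ m.
r₂ = 58230 + 227600 = 285830 km = 2.8583×10⁸ m.
Transfer ellipse a_t = (r₁ + r₂)/2 = 1.756×10⁸ m.
At r₁: circular v_c1 = √(μ/r₁) = 24100 m/s; transfer-perikrone v_p = √[μ(2/r₁ − 1/a_t)] = 30740 m/s.
Δv₁ = v_p − v_c1 = 6648 m/s.
At r₂: circular v_c2 = √(μ/r₂) = 11520 m/s; transfer-apokrone v_a = √[μ(2/r₂ − 1/a_t)] = 7027 m/s.
Δv₂ = v_c2 − v_a = 4493 m/s.
Total Δv = Δv₁ + Δv₂ = 11140 m/s = 11.14 km/s.

Δv_total ≈ 11.1 km/s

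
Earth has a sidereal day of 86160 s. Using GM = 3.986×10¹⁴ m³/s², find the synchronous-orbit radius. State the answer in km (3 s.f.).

A synchronous orbit has period T, so by Kepler's third law a = (μT²/4π²)^(1/3).
μT²/4π² = 3.986×10¹⁴ × (8.616×10⁴)² / 39.48 = 7.495×10²² m³.
a = 4.216×10⁷ m = 42163 km.

r_sync ≈ 42200 km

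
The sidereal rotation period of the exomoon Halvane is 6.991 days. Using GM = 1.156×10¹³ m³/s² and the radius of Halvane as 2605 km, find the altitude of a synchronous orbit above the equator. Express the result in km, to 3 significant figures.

T = 6.991 days = 6.040×10⁵ s.
A synchronous orbit has period T, so by Kepler's third law a = (μT²/4π²)^(1/3).
μT²/4π² = 1.156×10¹³ × (6.040×10⁵)² / 39.48 = 1.068×10²³ m³.
a = 4.745×10⁷ m = 47450 km.
Altitude h = a − R = 47450 − 2605 = 44845 km.

h_sync ≈ 44800 km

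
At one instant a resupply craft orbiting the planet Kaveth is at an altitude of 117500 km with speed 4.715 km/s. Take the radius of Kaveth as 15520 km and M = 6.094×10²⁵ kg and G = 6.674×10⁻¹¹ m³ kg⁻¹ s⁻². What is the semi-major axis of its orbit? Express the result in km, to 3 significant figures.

μ = GM = 6.674×10⁻¹¹ × 6.094×10²⁵ = 4.067×10¹⁵ m³/s².
r = 15520 + 117500 = 1.3302×10⁵ km = 1.330×10⁸ m.
Specific orbital energy ε = v²/2 − μ/r = (4715)²/2 − 4.067×10¹⁵/1.330×10⁸ = -1.946×10⁷ J/kg.
Since ε = −μ/(2a), a = −μ/(2ε) = 1.045×10⁸ m = 1.0450×10⁵ km.

a ≈ 1.05×10⁵ km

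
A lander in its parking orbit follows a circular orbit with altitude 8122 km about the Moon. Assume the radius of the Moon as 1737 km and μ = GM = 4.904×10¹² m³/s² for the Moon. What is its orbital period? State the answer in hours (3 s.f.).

T ≈ 24.4 hours

r = 1737 + 8122 = 9859.0 km = 9.8590×10⁶ m.
Kepler's third law: T = 2π√(r³/μ) = 2π√((9.859×10⁶)³ / 4.904×10¹²).
r³/μ = 1.954×10⁸ s², so T = 2π × 1.398×10⁴ = 8.783×10⁴ s.
Converting: 8.783×10⁴ s ÷ 3600 = 24.40 hours.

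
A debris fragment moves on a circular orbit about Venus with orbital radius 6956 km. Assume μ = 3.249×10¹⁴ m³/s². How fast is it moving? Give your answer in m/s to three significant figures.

r = 6956 km = 6.956×10⁶ m.
For a circular orbit v = √(μ/r) = √(3.249×10¹⁴ / 6.956×10⁶) = √(4.671×10⁷) = 6834 m/s.

v ≈ 6830 m/s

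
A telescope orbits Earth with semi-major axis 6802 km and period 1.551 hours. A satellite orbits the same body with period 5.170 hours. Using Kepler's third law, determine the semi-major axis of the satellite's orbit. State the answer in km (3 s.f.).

a₂ ≈ 15200 km

Kepler's third law: a³ ∝ T², so a₂ = a₁ (T₂/T₁)^(2/3).
T₂/T₁ = 3.333, (T₂/T₁)^(2/3) = 2.231.
a₂ = 6802 × 2.231 = 15180 km.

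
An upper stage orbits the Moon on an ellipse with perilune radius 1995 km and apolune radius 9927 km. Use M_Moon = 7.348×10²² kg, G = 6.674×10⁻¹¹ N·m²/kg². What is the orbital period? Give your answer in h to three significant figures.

T ≈ 11.5 h

μ = GM = 6.674×10⁻¹¹ × 7.348×10²² = 4.904×10¹² m³/s².
Semi-major axis a = (r_p + r_a)/2 = (1995.0 + 9927.0)/2 = 5961.0 km = 5.961×10⁶ m.
By Kepler's third law T = 2π√(a³/μ) = 2π × 6.572×10³ = 4.129×10⁴ s.
= 11.47 h.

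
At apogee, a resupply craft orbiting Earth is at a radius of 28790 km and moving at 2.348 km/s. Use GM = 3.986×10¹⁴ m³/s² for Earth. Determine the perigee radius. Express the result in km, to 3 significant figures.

perigee radius ≈ 7160 km

r_a = 2.879×10⁷ m.
Specific energy ε = v²/2 − μ/r = -1.109×10⁷ J/kg, so a = −μ/(2ε) = 1.797×10⁷ m.
The apsides satisfy r_p + r_a = 2a, so the perigee radius is 2a − r_a = 7.157×10⁶ m = 7157.0 km.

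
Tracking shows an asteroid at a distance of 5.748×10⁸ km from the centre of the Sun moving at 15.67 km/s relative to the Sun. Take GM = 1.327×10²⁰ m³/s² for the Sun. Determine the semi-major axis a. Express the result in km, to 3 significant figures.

r = 5.748×10¹¹ m.
Vis-viva rearranged: 1/a = 2/r − v²/μ = 3.479×10⁻¹² − 1.850×10⁻¹² = 1.629×10⁻¹² m⁻¹.
a = 6.138×10¹¹ m = 6.1385×10⁸ km.

a ≈ 6.14×10⁸ km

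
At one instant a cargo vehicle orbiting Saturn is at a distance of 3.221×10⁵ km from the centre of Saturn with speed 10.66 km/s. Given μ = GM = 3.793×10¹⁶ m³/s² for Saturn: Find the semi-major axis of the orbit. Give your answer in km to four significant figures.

r = 3.221×10⁸ m.
Vis-viva rearranged: 1/a = 2/r − v²/μ = 6.209×10⁻⁹ − 2.996×10⁻⁹ = 3.213×10⁻⁹ m⁻¹.
a = 3.112×10⁸ m = 3.1120×10⁵ km.

a ≈ 3.112×10⁵ km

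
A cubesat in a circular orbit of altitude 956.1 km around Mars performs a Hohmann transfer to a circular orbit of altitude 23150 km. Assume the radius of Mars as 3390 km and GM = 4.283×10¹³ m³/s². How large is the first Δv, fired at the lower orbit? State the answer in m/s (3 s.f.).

r₁ = 3390 + 956.1 = 4346.1 km = 4.3461×10⁶ m.
r₂ = 3390 + 23150 = 26540 km = 2.6540×10⁷ m.
Transfer ellipse a_t = (r₁ + r₂)/2 = 1.544×10⁷ m.
At r₁: circular v_c1 = √(μ/r₁) = 3139 m/s; transfer-periapsis v_p = √[μ(2/r₁ − 1/a_t)] = 4115 m/s.
Δv₁ = v_p − v_c1 = 976.1 m/s.

Δv ≈ 976 m/s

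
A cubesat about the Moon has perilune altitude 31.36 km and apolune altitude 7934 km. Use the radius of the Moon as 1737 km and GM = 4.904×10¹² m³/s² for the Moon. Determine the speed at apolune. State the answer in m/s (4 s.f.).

r_p = 1737 + 31.36 = 1768.4 km = 1.7684×10⁶ m.
r_a = 1737 + 7934 = 9671.0 km = 9.6710×10⁶ m.
Semi-major axis a = (r_p + r_a)/2 = 5719.7 km = 5.720×10⁶ m.
Vis-viva: v² = μ(2/r − 1/a) = 4.904×10¹² × (2.068×10⁻⁷ − 1.748×10⁻⁷) = 1.568×10⁵ m²/s².
v = 395.9 m/s.

v ≈ 395.9 m/s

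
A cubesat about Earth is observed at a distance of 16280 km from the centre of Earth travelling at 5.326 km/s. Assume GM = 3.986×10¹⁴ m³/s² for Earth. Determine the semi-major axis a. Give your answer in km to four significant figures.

r = 1.628×10⁷ m.
Vis-viva rearranged: 1/a = 2/r − v²/μ = 1.229×10⁻⁷ − 7.116×10⁻⁸ = 5.169×10⁻⁸ m⁻¹.
a = 1.935×10⁷ m = 19348 km.

a ≈ 19350 km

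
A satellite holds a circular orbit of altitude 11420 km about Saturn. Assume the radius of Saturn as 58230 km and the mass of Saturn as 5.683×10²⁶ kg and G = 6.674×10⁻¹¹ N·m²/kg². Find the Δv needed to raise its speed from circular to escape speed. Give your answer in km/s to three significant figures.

μ = GM = 6.674×10⁻¹¹ × 5.683×10²⁶ = 3.793×10¹⁶ m³/s².
r = 58230 + 11420 = 69650 km = 6.9650×10⁷ m.
Circular speed v_c = √(μ/r) = 23340 m/s.
Escape speed v_esc = √(2μ/r) = √2 × v_c = 33000 m/s.
Δv = v_esc − v_c = 9666 m/s = 9.666 km/s.

Δv ≈ 9.67 km/s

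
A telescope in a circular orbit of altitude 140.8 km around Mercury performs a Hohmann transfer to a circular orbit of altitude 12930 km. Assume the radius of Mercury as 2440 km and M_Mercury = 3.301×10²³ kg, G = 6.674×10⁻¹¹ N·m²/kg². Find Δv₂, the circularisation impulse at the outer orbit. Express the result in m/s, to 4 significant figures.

μ = GM = 6.674×10⁻¹¹ × 3.301×10²³ = 2.203×10¹³ m³/s².
r₁ = 2440 + 140.8 = 2580.8 km = 2.5808×10⁶ m.
r₂ = 2440 + 12930 = 15370 km = 1.5370×10⁷ m.
Transfer ellipse a_t = (r₁ + r₂)/2 = 8.975×10⁶ m.
At r₁: circular v_c1 = √(μ/r₁) = 2922 m/s; transfer-periherm v_p = √[μ(2/r₁ − 1/a_t)] = 3823 m/s.
At r₂: circular v_c2 = √(μ/r₂) = 1197 m/s; transfer-apoherm v_a = √[μ(2/r₂ − 1/a_t)] = 642.0 m/s.
Δv₂ = v_c2 − v_a = 555.2 m/s.

Δv ≈ 555.2 m/s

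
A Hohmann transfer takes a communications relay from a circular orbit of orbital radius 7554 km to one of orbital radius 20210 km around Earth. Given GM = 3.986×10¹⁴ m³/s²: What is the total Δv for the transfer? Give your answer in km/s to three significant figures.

r₁ = 7554 km = 7.554×10⁶ m.
r₂ = 20210 km = 2.021×10⁷ m.
Transfer ellipse a_t = (r₁ + r₂)/2 = 1.388×10⁷ m.
At r₁: circular v_c1 = √(μ/r₁) = 7264 m/s; transfer-perigee v_p = √[μ(2/r₁ − 1/a_t)] = 8765 m/s.
Δv₁ = v_p − v_c1 = 1501 m/s.
At r₂: circular v_c2 = √(μ/r₂) = 4441 m/s; transfer-apogee v_a = √[μ(2/r₂ − 1/a_t)] = 3276 m/s.
Δv₂ = v_c2 − v_a = 1165 m/s.
Total Δv = Δv₁ + Δv₂ = 2666 m/s = 2.666 km/s.

Δv_total ≈ 2.67 km/s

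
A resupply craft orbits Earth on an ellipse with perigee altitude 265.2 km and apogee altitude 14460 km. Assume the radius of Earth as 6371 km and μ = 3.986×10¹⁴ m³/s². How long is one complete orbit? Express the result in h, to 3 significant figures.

T ≈ 4.45 h

r_p = 6371 + 265.2 = 6636.2 km = 6.6362×10⁶ m.
r_a = 6371 + 14460 = 20831 km = 2.0831×10⁷ m.
Semi-major axis a = (r_p + r_a)/2 = (6636.2 + 20831)/2 = 13734 km = 1.373×10⁷ m.
By Kepler's third law T = 2π√(a³/μ) = 2π × 2.549×10³ = 1.602×10⁴ s.
= 4.449 h.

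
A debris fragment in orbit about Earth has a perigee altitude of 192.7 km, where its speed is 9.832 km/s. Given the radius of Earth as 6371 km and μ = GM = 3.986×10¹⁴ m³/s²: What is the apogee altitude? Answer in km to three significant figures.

apogee altitude ≈ 19200 km

r_p = 6371 + 192.7 = 6563.7 km = 6.564×10⁶ m.
Specific energy ε = v²/2 − μ/r = -1.239×10⁷ J/kg, so a = −μ/(2ε) = 1.608×10⁷ m.
The apsides satisfy r_p + r_a = 2a, so the apogee radius is 2a − r_p = 2.560×10⁷ m = 25597 km.
Apogee altitude = 25597 − 6371 = 19226 km.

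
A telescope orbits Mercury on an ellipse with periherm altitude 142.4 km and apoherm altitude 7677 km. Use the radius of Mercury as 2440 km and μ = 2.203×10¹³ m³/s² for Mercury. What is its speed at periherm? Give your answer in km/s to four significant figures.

r_p = 2440 + 142.4 = 2582.4 km = 2.5824×10⁶ m.
r_a = 2440 + 7677 = 10117 km = 1.0117×10⁷ m.
Semi-major axis a = (r_p + r_a)/2 = 6349.7 km = 6.350×10⁶ m.
Vis-viva: v² = μ(2/r − 1/a) = 2.203×10¹³ × (7.745×10⁻⁷ − 1.575×10⁻⁷) = 1.359×10⁷ m²/s².
v = 3687 m/s = 3.687 km/s.

v ≈ 3.687 km/s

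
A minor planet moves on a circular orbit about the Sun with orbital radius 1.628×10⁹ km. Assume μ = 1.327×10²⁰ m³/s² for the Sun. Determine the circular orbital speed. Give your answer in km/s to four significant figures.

v ≈ 9.028 km/s

r = 1.628×10⁹ km = 1.628×10¹² m.
For a circular orbit v = √(μ/r) = √(1.327×10²⁰ / 1.628×10¹²) = √(8.151×10⁷) = 9028 m/s.
That is 9.028 km/s.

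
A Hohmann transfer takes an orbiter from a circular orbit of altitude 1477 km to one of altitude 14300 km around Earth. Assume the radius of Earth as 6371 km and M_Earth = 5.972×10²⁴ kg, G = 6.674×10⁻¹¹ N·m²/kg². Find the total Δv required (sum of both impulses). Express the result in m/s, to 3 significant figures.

μ = GM = 6.674×10⁻¹¹ × 5.972×10²⁴ = 3.986×10¹⁴ m³/s².
r₁ = 6371 + 1477 = 7848.0 km = 7.8480×10⁶ m.
r₂ = 6371 + 14300 = 20671 km = 2.0671×10⁷ m.
Transfer ellipse a_t = (r₁ + r₂)/2 = 1.426×10⁷ m.
At r₁: circular v_c1 = √(μ/r₁) = 7126 m/s; transfer-perigee v_p = √[μ(2/r₁ − 1/a_t)] = 8580 m/s.
Δv₁ = v_p − v_c1 = 1454 m/s.
At r₂: circular v_c2 = √(μ/r₂) = 4391 m/s; transfer-apogee v_a = √[μ(2/r₂ − 1/a_t)] = 3258 m/s.
Δv₂ = v_c2 − v_a = 1133 m/s.
Total Δv = Δv₁ + Δv₂ = 2587 m/s.

Δv_total ≈ 2590 m/s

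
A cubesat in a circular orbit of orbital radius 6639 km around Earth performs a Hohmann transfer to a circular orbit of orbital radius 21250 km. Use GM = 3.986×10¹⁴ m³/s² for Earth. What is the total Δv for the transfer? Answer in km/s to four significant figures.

Δv_total ≈ 3.159 km/s

r₁ = 6639 km = 6.639×10⁶ m.
r₂ = 21250 km = 2.125×10⁷ m.
Transfer ellipse a_t = (r₁ + r₂)/2 = 1.394×10⁷ m.
At r₁: circular v_c1 = √(μ/r₁) = 7748 m/s; transfer-perigee v_p = √[μ(2/r₁ − 1/a_t)] = 9565 m/s.
Δv₁ = v_p − v_c1 = 1817 m/s.
At r₂: circular v_c2 = √(μ/r₂) = 4331 m/s; transfer-apogee v_a = √[μ(2/r₂ − 1/a_t)] = 2988 m/s.
Δv₂ = v_c2 − v_a = 1343 m/s.
Total Δv = Δv₁ + Δv₂ = 3159 m/s = 3.159 km/s.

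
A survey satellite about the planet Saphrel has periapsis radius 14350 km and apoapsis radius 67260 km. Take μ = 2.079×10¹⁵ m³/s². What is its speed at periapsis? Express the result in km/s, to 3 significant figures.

Semi-major axis a = (r_p + r_a)/2 = 40805 km = 4.080×10⁷ m.
Vis-viva: v² = μ(2/r − 1/a) = 2.079×10¹⁵ × (1.394×10⁻⁷ − 2.451×10⁻⁸) = 2.388×10⁸ m²/s².
v = 15450 m/s = 15.45 km/s.

v ≈ 15.5 km/s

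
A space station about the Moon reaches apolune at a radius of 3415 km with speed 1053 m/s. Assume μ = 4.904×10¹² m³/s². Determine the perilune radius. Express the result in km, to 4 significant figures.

r_a = 3.415×10⁶ m.
Specific energy ε = v²/2 − μ/r = -8.816×10⁵ J/kg, so a = −μ/(2ε) = 2.781×10⁶ m.
The apsides satisfy r_p + r_a = 2a, so the perilune radius is 2a − r_a = 2.148×10⁶ m = 2147.5 km.

perilune radius ≈ 2148 km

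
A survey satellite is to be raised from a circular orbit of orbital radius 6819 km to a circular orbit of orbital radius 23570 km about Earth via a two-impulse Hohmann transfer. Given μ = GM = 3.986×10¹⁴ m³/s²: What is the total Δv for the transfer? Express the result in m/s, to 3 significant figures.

Δv_total ≈ 3230 m/s

r₁ = 6819 km = 6.819×10⁶ m.
r₂ = 23570 km = 2.357×10⁷ m.
Transfer ellipse a_t = (r₁ + r₂)/2 = 1.519×10⁷ m.
At r₁: circular v_c1 = √(μ/r₁) = 7646 m/s; transfer-perigee v_p = √[μ(2/r₁ − 1/a_t)] = 9522 m/s.
Δv₁ = v_p − v_c1 = 1877 m/s.
At r₂: circular v_c2 = √(μ/r₂) = 4112 m/s; transfer-apogee v_a = √[μ(2/r₂ − 1/a_t)] = 2755 m/s.
Δv₂ = v_c2 − v_a = 1357 m/s.
Total Δv = Δv₁ + Δv₂ = 3234 m/s.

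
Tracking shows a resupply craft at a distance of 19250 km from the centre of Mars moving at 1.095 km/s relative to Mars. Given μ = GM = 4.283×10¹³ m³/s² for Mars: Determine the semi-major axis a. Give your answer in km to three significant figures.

r = 1.925×10⁷ m.
Specific orbital energy ε = v²/2 − μ/r = (1095)²/2 − 4.283×10¹³/1.925×10⁷ = -1.625×10⁶ J/kg.
Since ε = −μ/(2a), a = −μ/(2ε) = 1.318×10⁷ m = 13175 km.

a ≈ 13200 km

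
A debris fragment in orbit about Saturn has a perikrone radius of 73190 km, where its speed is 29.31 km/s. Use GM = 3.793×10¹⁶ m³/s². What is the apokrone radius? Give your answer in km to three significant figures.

r_p = 7.319×10⁷ m.
Specific energy ε = v²/2 − μ/r = -8.870×10⁷ J/kg, so a = −μ/(2ε) = 2.138×10⁸ m.
The apsides satisfy r_p + r_a = 2a, so the apokrone radius is 2a − r_p = 3.544×10⁸ m = 3.5442×10⁵ km.

apokrone radius ≈ 3.54×10⁵ km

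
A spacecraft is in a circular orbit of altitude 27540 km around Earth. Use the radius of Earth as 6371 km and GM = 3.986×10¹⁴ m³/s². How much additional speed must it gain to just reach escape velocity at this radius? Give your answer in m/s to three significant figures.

Δv ≈ 1420 m/s

r = 6371 + 27540 = 33911 km = 3.3911×10⁷ m.
Circular speed v_c = √(μ/r) = 3428 m/s.
Escape speed v_esc = √(2μ/r) = √2 × v_c = 4849 m/s.
Δv = v_esc − v_c = 1420 m/s.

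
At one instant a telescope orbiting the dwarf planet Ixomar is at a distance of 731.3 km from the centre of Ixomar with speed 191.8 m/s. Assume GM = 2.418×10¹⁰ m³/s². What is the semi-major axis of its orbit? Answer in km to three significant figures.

a ≈ 824 km

r = 7.313×10⁵ m.
Specific orbital energy ε = v²/2 − μ/r = (191.8)²/2 − 2.418×10¹⁰/7.313×10⁵ = -1.467×10⁴ J/kg.
Since ε = −μ/(2a), a = −μ/(2ε) = 8.241×10⁵ m = 824.09 km.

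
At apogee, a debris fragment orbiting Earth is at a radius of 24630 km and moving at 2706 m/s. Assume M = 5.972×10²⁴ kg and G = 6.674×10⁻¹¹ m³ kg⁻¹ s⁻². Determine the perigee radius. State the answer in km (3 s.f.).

μ = GM = 6.674×10⁻¹¹ × 5.972×10²⁴ = 3.986×10¹⁴ m³/s².
r_a = 2.463×10⁷ m.
Specific energy ε = v²/2 − μ/r = -1.252×10⁷ J/kg, so a = −μ/(2ε) = 1.592×10⁷ m.
The apsides satisfy r_p + r_a = 2a, so the perigee radius is 2a − r_a = 7.202×10⁶ m = 7201.9 km.

perigee radius ≈ 7200 km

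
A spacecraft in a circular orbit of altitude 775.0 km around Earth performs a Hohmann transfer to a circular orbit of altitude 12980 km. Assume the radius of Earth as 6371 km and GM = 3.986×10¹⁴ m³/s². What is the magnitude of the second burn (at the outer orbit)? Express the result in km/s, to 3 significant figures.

r₁ = 6371 + 775.0 = 7146.0 km = 7.1460×10⁶ m.
r₂ = 6371 + 12980 = 19351 km = 1.9351×10⁷ m.
Transfer ellipse a_t = (r₁ + r₂)/2 = 1.325×10⁷ m.
At r₁: circular v_c1 = √(μ/r₁) = 7469 m/s; transfer-perigee v_p = √[μ(2/r₁ − 1/a_t)] = 9026 m/s.
At r₂: circular v_c2 = √(μ/r₂) = 4539 m/s; transfer-apogee v_a = √[μ(2/r₂ − 1/a_t)] = 3333 m/s.
Δv₂ = v_c2 − v_a = 1205 m/s.
= 1.205 km/s.

Δv ≈ 1.21 km/s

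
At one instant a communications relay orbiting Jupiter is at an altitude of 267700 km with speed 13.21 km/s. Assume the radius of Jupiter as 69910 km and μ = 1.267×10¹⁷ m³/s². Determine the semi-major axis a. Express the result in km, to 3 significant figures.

r = 69910 + 267700 = 3.3761×10⁵ km = 3.376×10⁸ m.
Specific orbital energy ε = v²/2 − μ/r = (13210)²/2 − 1.267×10¹⁷/3.376×10⁸ = -2.880×10⁸ J/kg.
Since ε = −μ/(2a), a = −μ/(2ε) = 2.199×10⁸ m = 2.1994×10⁵ km.

a ≈ 2.20×10⁵ km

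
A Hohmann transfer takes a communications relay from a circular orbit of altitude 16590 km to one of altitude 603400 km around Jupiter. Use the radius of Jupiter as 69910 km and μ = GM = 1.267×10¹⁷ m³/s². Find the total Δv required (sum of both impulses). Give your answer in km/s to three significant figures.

Δv_total ≈ 19.9 km/s

r₁ = 69910 + 16590 = 86500 km = 8.6500×10⁷ m.
r₂ = 69910 + 603400 = 673310 km = 6.7331×10⁸ m.
Transfer ellipse a_t = (r₁ + r₂)/2 = 3.799×10⁸ m.
At r₁: circular v_c1 = √(μ/r₁) = 38270 m/s; transfer-perijove v_p = √[μ(2/r₁ − 1/a_t)] = 50950 m/s.
Δv₁ = v_p − v_c1 = 12680 m/s.
At r₂: circular v_c2 = √(μ/r₂) = 13720 m/s; transfer-apojove v_a = √[μ(2/r₂ − 1/a_t)] = 6546 m/s.
Δv₂ = v_c2 − v_a = 7172 m/s.
Total Δv = Δv₁ + Δv₂ = 19850 m/s = 19.85 km/s.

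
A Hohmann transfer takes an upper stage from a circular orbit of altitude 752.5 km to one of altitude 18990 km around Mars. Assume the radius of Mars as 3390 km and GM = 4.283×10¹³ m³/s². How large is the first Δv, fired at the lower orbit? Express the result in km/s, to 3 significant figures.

Δv ≈ 0.962 km/s

r₁ = 3390 + 752.5 = 4142.5 km = 4.1425×10⁶ m.
r₂ = 3390 + 18990 = 22380 km = 2.2380×10⁷ m.
Transfer ellipse a_t = (r₁ + r₂)/2 = 1.326×10⁷ m.
At r₁: circular v_c1 = √(μ/r₁) = 3215 m/s; transfer-periapsis v_p = √[μ(2/r₁ − 1/a_t)] = 4177 m/s.
Δv₁ = v_p − v_c1 = 961.7 m/s.
= 0.9617 km/s.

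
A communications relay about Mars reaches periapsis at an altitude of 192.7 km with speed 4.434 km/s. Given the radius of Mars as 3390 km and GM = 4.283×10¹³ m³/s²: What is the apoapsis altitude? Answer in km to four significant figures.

apoapsis altitude ≈ 13190 km

r_p = 3390 + 192.7 = 3582.7 km = 3.583×10⁶ m.
Specific energy ε = v²/2 − μ/r = -2.124×10⁶ J/kg, so a = −μ/(2ε) = 1.008×10⁷ m.
The apsides satisfy r_p + r_a = 2a, so the apoapsis radius is 2a − r_p = 1.658×10⁷ m = 16577 km.
Apoapsis altitude = 16577 − 3390 = 13187 km.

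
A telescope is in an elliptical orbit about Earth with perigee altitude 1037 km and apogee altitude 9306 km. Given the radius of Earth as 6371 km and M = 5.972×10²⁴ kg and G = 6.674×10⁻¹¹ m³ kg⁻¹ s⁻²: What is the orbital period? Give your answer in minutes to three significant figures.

μ = GM = 6.674×10⁻¹¹ × 5.972×10²⁴ = 3.986×10¹⁴ m³/s².
r_p = 6371 + 1037 = 7408.0 km = 7.4080×10⁶ m.
r_a = 6371 + 9306 = 15677 km = 1.5677×10⁷ m.
Semi-major axis a = (r_p + r_a)/2 = (7408.0 + 15677)/2 = 11542 km = 1.154×10⁷ m.
By Kepler's third law T = 2π√(a³/μ) = 2π × 1.964×10³ = 1.234×10⁴ s.
= 205.7 minutes.

T ≈ 206 minutes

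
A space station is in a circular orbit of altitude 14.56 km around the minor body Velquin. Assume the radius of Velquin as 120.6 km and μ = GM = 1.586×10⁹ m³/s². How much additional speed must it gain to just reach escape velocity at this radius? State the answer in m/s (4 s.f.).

Δv ≈ 44.87 m/s

r = 120.6 + 14.56 = 135.16 km = 1.3516×10⁵ m.
Circular speed v_c = √(μ/r) = 108.3 m/s.
Escape speed v_esc = √(2μ/r) = √2 × v_c = 153.2 m/s.
Δv = v_esc − v_c = 44.87 m/s.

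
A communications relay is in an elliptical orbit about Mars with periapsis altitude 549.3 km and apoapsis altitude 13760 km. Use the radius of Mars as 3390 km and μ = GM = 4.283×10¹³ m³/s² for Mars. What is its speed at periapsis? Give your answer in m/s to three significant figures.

v ≈ 4210 m/s

r_p = 3390 + 549.3 = 3939.3 km = 3.9393×10⁶ m.
r_a = 3390 + 13760 = 17150 km = 1.7150×10⁷ m.
Semi-major axis a = (r_p + r_a)/2 = 10545 km = 1.054×10⁷ m.
Vis-viva: v² = μ(2/r − 1/a) = 4.283×10¹³ × (5.077×10⁻⁷ − 9.483×10⁻⁸) = 1.768×10⁷ m²/s².
v = 4205 m/s.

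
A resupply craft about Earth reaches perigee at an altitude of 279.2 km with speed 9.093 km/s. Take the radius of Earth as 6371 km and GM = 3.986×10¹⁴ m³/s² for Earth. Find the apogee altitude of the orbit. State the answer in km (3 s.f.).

apogee altitude ≈ 8410 km

r_p = 6371 + 279.2 = 6650.2 km = 6.650×10⁶ m.
Specific energy ε = v²/2 − μ/r = -1.860×10⁷ J/kg, so a = −μ/(2ε) = 1.072×10⁷ m.
The apsides satisfy r_p + r_a = 2a, so the apogee radius is 2a − r_p = 1.478×10⁷ m = 14784 km.
Apogee altitude = 14784 − 6371 = 8412.7 km.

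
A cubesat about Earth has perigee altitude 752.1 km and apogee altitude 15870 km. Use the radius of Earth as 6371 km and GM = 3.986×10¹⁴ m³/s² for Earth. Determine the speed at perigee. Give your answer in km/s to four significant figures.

r_p = 6371 + 752.1 = 7123.1 km = 7.1231×10⁶ m.
r_a = 6371 + 15870 = 22241 km = 2.2241×10⁷ m.
Semi-major axis a = (r_p + r_a)/2 = 14682 km = 1.468×10⁷ m.
Vis-viva: v² = μ(2/r − 1/a) = 3.986×10¹⁴ × (2.808×10⁻⁷ − 6.811×10⁻⁸) = 8.477×10⁷ m²/s².
v = 9207 m/s = 9.207 km/s.

v ≈ 9.207 km/s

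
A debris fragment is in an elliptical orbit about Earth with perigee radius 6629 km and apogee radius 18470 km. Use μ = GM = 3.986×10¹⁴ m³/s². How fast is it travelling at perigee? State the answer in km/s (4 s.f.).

v ≈ 9.407 km/s

Semi-major axis a = (r_p + r_a)/2 = 12550 km = 1.255×10⁷ m.
Vis-viva: v² = μ(2/r − 1/a) = 3.986×10¹⁴ × (3.017×10⁻⁷ − 7.968×10⁻⁸) = 8.850×10⁷ m²/s².
v = 9407 m/s = 9.407 km/s.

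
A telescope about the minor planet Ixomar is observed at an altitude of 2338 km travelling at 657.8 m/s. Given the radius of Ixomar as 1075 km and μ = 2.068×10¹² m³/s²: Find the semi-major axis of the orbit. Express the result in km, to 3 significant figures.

a ≈ 2650 km

r = 1075 + 2338 = 3413.0 km = 3.413×10⁶ m.
Vis-viva rearranged: 1/a = 2/r − v²/μ = 5.860×10⁻⁷ − 2.092×10⁻⁷ = 3.768×10⁻⁷ m⁻¹.
a = 2.654×10⁶ m = 2654.2 km.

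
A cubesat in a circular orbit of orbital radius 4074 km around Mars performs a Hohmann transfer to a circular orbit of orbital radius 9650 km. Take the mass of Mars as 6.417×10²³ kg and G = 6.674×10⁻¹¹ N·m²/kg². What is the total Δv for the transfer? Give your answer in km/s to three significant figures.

μ = GM = 6.674×10⁻¹¹ × 6.417×10²³ = 4.283×10¹³ m³/s².
r₁ = 4074 km = 4.074×10⁶ m.
r₂ = 9650 km = 9.650×10⁶ m.
Transfer ellipse a_t = (r₁ + r₂)/2 = 6.862×10⁶ m.
At r₁: circular v_c1 = √(μ/r₁) = 3242 m/s; transfer-periapsis v_p = √[μ(2/r₁ − 1/a_t)] = 3845 m/s.
Δv₁ = v_p − v_c1 = 602.7 m/s.
At r₂: circular v_c2 = √(μ/r₂) = 2107 m/s; transfer-apoapsis v_a = √[μ(2/r₂ − 1/a_t)] = 1623 m/s.
Δv₂ = v_c2 − v_a = 483.4 m/s.
Total Δv = Δv₁ + Δv₂ = 1086 m/s = 1.086 km/s.

Δv_total ≈ 1.09 km/s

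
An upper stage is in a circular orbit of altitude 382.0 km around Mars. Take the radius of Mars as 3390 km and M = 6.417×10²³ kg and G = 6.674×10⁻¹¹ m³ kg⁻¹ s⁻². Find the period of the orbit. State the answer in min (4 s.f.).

T ≈ 117.2 min

μ = GM = 6.674×10⁻¹¹ × 6.417×10²³ = 4.283×10¹³ m³/s².
r = 3390 + 382.0 = 3772.0 km = 3.7720×10⁶ m.
Kepler's third law: T = 2π√(r³/μ) = 2π√((3.772×10⁶)³ / 4.283×10¹³).
r³/μ = 1.253×10⁶ s², so T = 2π × 1.119×10³ = 7.034×10³ s.
Converting: 7.034×10³ s ÷ 60.00 = 117.2 min.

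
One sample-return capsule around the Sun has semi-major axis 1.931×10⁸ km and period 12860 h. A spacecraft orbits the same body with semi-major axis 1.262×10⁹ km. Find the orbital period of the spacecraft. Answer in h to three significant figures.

Kepler's third law: T² ∝ a³, so T₂ = T₁ (a₂/a₁)^(3/2).
a₂/a₁ = 6.535, (a₂/a₁)^(3/2) = 16.71.
T₂ = 12860 × 16.71 = 2.149×10⁵ h.

T₂ ≈ 2.15×10⁵ h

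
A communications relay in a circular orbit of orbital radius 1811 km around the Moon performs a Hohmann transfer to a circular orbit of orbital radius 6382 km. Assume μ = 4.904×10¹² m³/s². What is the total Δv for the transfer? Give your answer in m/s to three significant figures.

Δv_total ≈ 702 m/s

r₁ = 1811 km = 1.811×10⁶ m.
r₂ = 6382 km = 6.382×10⁶ m.
Transfer ellipse a_t = (r₁ + r₂)/2 = 4.096×10⁶ m.
At r₁: circular v_c1 = √(μ/r₁) = 1646 m/s; transfer-perilune v_p = √[μ(2/r₁ − 1/a_t)] = 2054 m/s.
Δv₁ = v_p − v_c1 = 408.4 m/s.
At r₂: circular v_c2 = √(μ/r₂) = 876.6 m/s; transfer-apolune v_a = √[μ(2/r₂ − 1/a_t)] = 582.8 m/s.
Δv₂ = v_c2 − v_a = 293.8 m/s.
Total Δv = Δv₁ + Δv₂ = 702.1 m/s.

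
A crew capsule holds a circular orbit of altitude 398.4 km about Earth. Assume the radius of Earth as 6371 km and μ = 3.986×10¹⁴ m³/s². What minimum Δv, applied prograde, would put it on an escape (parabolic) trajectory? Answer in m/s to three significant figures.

Δv ≈ 3180 m/s

r = 6371 + 398.4 = 6769.4 km = 6.7694×10⁶ m.
Circular speed v_c = √(μ/r) = 7674 m/s.
Escape speed v_esc = √(2μ/r) = √2 × v_c = 10850 m/s.
Δv = v_esc − v_c = 3178 m/s.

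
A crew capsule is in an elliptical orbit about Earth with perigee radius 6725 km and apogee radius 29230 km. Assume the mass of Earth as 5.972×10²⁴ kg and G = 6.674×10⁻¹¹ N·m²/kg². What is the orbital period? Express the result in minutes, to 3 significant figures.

T ≈ 400 minutes

μ = GM = 6.674×10⁻¹¹ × 5.972×10²⁴ = 3.986×10¹⁴ m³/s².
Semi-major axis a = (r_p + r_a)/2 = (6725.0 + 29230)/2 = 17978 km = 1.798×10⁷ m.
By Kepler's third law T = 2π√(a³/μ) = 2π × 3.818×10³ = 2.399×10⁴ s.
= 399.8 minutes.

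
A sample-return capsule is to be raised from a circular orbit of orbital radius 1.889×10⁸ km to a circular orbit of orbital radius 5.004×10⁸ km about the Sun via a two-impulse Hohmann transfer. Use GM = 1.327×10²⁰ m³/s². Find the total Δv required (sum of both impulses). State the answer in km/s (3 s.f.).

r₁ = 1.889×10⁸ km = 1.889×10¹¹ m.
r₂ = 5.004×10⁸ km = 5.004×10¹¹ m.
Transfer ellipse a_t = (r₁ + r₂)/2 = 3.446×10¹¹ m.
At r₁: circular v_c1 = √(μ/r₁) = 26500 m/s; transfer-perihelion v_p = √[μ(2/r₁ − 1/a_t)] = 31940 m/s.
Δv₁ = v_p − v_c1 = 5432 m/s.
At r₂: circular v_c2 = √(μ/r₂) = 16280 m/s; transfer-aphelion v_a = √[μ(2/r₂ − 1/a_t)] = 12060 m/s.
Δv₂ = v_c2 − v_a = 4229 m/s.
Total Δv = Δv₁ + Δv₂ = 9661 m/s = 9.661 km/s.

Δv_total ≈ 9.66 km/s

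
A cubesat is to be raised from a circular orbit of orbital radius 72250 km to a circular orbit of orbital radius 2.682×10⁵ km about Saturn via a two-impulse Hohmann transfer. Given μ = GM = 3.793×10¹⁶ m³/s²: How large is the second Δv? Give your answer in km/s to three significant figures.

Δv ≈ 4.14 km/s

r₁ = 72250 km = 7.225×10⁷ m.
r₂ = 2.682×10⁵ km = 2.682×10⁸ m.
Transfer ellipse a_t = (r₁ + r₂)/2 = 1.702×10⁸ m.
At r₁: circular v_c1 = √(μ/r₁) = 22910 m/s; transfer-perikrone v_p = √[μ(2/r₁ − 1/a_t)] = 28760 m/s.
At r₂: circular v_c2 = √(μ/r₂) = 11890 m/s; transfer-apokrone v_a = √[μ(2/r₂ − 1/a_t)] = 7748 m/s.
Δv₂ = v_c2 − v_a = 4145 m/s.
= 4.145 km/s.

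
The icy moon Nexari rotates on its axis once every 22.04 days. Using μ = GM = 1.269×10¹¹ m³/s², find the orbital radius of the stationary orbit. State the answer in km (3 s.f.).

r_sync ≈ 22700 km

T = 22.04 days = 1.904×10⁶ s.
A synchronous orbit has period T, so by Kepler's third law a = (μT²/4π²)^(1/3).
μT²/4π² = 1.269×10¹¹ × (1.904×10⁶)² / 39.48 = 1.166×10²² m³.
a = 2.267×10⁷ m = 22673 km.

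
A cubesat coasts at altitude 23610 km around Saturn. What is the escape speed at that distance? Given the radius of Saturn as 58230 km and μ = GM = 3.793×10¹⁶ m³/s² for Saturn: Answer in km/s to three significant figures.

r = 58230 + 23610 = 81840 km = 8.1840×10⁷ m.
Escape speed v_esc = √(2μ/r) = √(2 × 3.793×10¹⁶ / 8.184×10⁷) = √(9.269×10⁸) = 30450 m/s.
= 30.45 km/s.

v_esc ≈ 30.4 km/s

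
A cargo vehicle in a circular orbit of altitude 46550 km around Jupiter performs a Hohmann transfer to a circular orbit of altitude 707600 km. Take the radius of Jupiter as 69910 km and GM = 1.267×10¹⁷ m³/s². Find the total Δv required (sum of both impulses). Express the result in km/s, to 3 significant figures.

Δv_total ≈ 16.8 km/s

r₁ = 69910 + 46550 = 116460 km = 1.1646×10⁸ m.
r₂ = 69910 + 707600 = 777510 km = 7.7751×10⁸ m.
Transfer ellipse a_t = (r₁ + r₂)/2 = 4.470×10⁸ m.
At r₁: circular v_c1 = √(μ/r₁) = 32980 m/s; transfer-perijove v_p = √[μ(2/r₁ − 1/a_t)] = 43500 m/s.
Δv₁ = v_p − v_c1 = 10520 m/s.
At r₂: circular v_c2 = √(μ/r₂) = 12770 m/s; transfer-apojove v_a = √[μ(2/r₂ − 1/a_t)] = 6516 m/s.
Δv₂ = v_c2 − v_a = 6249 m/s.
Total Δv = Δv₁ + Δv₂ = 16770 m/s = 16.77 km/s.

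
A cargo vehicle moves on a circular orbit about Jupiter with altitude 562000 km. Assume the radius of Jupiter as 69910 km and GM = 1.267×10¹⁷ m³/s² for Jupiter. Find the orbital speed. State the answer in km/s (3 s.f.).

v ≈ 14.2 km/s

r = 69910 + 562000 = 631910 km = 6.3191×10⁸ m.
For a circular orbit v = √(μ/r) = √(1.267×10¹⁷ / 6.319×10⁸) = √(2.005×10⁸) = 14160 m/s.
That is 14.16 km/s.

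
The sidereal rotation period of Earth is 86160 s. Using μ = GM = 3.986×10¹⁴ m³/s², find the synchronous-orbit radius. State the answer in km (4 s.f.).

A synchronous orbit has period T, so by Kepler's third law a = (μT²/4π²)^(1/3).
μT²/4π² = 3.986×10¹⁴ × (8.616×10⁴)² / 39.48 = 7.495×10²² m³.
a = 4.216×10⁷ m = 42163 km.

r_sync ≈ 42160 km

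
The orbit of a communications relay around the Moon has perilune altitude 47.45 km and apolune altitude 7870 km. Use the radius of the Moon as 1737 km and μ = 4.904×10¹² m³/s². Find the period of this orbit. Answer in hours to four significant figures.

r_p = 1737 + 47.45 = 1784.5 km = 1.7844×10⁶ m.
r_a = 1737 + 7870 = 9607.0 km = 9.6070×10⁶ m.
Semi-major axis a = (r_p + r_a)/2 = (1784.5 + 9607.0)/2 = 5695.7 km = 5.696×10⁶ m.
By Kepler's third law T = 2π√(a³/μ) = 2π × 6.138×10³ = 3.857×10⁴ s.
= 10.71 hours.

T ≈ 10.71 hours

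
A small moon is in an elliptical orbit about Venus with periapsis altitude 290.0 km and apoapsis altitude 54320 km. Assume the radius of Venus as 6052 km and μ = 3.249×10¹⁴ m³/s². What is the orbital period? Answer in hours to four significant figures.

r_p = 6052 + 290.0 = 6342.0 km = 6.3420×10⁶ m.
r_a = 6052 + 54320 = 60372 km = 6.0372×10⁷ m.
Semi-major axis a = (r_p + r_a)/2 = (6342.0 + 60372)/2 = 33357 km = 3.336×10⁷ m.
By Kepler's third law T = 2π√(a³/μ) = 2π × 1.069×10⁴ = 6.716×10⁴ s.
= 18.65 hours.

T ≈ 18.65 hours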